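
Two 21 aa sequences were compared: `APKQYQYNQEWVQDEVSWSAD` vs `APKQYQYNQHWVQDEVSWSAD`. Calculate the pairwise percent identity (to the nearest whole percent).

1 position differs (10), so 20 of 21 match: 20/21 = 95.24%.

95%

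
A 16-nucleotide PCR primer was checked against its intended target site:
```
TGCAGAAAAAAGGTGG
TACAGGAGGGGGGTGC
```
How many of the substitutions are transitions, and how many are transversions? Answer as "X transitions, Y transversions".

Transitions (purine↔purine or pyrimidine↔pyrimidine): 2 G→A, 6 A→G, 8 A→G, 9 A→G, 10 A→G, 11 A→G.
Transversions (purine↔pyrimidine): 16 G→C.

6 transitions, 1 transversion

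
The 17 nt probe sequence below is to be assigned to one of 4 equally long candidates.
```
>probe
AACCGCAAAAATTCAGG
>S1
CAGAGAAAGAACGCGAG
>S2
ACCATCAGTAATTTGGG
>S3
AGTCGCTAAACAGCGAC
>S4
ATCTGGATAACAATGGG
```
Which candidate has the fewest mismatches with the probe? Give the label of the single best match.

S2

S1 differs at 9 sites; S2 differs at 7 sites; S3 differs at 9 sites; S4 differs at 9 sites. The closest is S2.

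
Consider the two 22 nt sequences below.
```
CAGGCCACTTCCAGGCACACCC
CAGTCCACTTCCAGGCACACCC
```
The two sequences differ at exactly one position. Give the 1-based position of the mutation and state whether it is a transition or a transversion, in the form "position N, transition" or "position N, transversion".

position 4, transversion

Position 4 changes G→T. G is a purine and T is a pyrimidine, so this is a transversion.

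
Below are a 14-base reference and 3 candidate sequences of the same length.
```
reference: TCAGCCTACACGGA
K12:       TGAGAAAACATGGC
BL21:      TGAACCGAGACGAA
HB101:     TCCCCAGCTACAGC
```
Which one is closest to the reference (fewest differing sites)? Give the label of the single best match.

BL21

Hamming distances to reference — K12: 6; BL21: 5; HB101: 8.
Smallest is BL21 with 5 mismatches.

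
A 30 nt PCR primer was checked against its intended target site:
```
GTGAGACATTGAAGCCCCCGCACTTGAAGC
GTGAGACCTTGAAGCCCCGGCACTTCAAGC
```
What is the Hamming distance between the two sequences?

3

Comparing position by position, 3 positions differ: 8 (A/C), 19 (C/G), 26 (G/C).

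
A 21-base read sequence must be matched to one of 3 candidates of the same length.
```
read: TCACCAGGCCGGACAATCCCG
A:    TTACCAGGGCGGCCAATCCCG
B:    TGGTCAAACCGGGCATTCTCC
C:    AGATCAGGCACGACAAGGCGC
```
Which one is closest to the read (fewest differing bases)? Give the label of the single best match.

A

A differs at 3 bases; B differs at 9 bases; C differs at 9 bases. The closest is A.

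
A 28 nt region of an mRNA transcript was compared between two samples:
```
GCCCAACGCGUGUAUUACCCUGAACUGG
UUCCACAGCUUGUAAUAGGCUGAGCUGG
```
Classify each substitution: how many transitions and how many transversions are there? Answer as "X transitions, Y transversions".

2 transitions, 7 transversions

Transitions (purine↔purine or pyrimidine↔pyrimidine): 2 C→U, 24 A→G.
Transversions (purine↔pyrimidine): 1 G→U, 6 A→C, 7 C→A, 10 G→U, 15 U→A, 18 C→G, 19 C→G.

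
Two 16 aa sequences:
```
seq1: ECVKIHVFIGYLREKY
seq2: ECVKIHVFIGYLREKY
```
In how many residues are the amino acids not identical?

0

The two sequences are identical at every position.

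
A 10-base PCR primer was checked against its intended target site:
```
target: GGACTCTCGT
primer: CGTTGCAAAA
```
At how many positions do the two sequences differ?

Comparing position by position, 8 positions differ: 1 (G/C), 3 (A/T), 4 (C/T), 5 (T/G), 7 (T/A), 8 (C/A), 9 (G/A), 10 (T/A).

8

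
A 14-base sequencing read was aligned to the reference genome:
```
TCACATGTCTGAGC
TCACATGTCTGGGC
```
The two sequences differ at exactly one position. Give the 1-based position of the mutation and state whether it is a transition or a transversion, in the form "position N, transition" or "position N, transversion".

Position 12 changes A→G. A is a purine and G is a purine, so this is a transition.

position 12, transition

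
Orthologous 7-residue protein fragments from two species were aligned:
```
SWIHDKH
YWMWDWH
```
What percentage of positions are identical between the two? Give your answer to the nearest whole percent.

4 positions differ (1, 3, 4, 6), so 3 of 7 match: 3/7 = 42.86%.

43%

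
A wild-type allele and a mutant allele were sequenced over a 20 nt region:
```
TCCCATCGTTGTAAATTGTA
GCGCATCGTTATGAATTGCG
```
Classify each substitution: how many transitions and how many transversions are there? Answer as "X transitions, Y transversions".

4 transitions, 2 transversions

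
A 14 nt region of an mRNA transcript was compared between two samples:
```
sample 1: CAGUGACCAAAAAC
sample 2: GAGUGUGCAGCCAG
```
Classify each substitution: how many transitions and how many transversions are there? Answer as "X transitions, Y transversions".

Mismatches (1-based):
position 1: C→G (pyrimidine→purine, transversion)
position 6: A→U (purine→pyrimidine, transversion)
position 7: C→G (pyrimidine→purine, transversion)
position 10: A→G (purine→purine, transition)
position 11: A→C (purine→pyrimidine, transversion)
position 12: A→C (purine→pyrimidine, transversion)
position 14: C→G (pyrimidine→purine, transversion)

1 transition, 6 transversions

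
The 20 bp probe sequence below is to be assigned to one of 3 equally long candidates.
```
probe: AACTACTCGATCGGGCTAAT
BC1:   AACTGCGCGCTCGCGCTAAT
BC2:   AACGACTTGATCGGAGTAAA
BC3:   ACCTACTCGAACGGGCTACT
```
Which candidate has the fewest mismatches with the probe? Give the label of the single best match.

BC1 differs at 4 bases; BC2 differs at 5 bases; BC3 differs at 3 bases. The closest is BC3.

BC3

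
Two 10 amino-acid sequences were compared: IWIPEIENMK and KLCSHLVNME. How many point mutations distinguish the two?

The sequences differ at positions 1, 2, 3, 4, 5, 6, 7, 10 (1-based) — 8 in total.

8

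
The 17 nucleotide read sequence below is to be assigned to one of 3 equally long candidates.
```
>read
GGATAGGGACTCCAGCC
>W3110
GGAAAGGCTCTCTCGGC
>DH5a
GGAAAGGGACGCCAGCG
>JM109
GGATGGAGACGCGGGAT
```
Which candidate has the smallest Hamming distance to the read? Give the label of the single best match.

DH5a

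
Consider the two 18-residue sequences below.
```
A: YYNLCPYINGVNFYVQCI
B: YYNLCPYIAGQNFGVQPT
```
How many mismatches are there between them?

Comparing position by position, 5 positions differ: 9 (N/A), 11 (V/Q), 14 (Y/G), 17 (C/P), 18 (I/T).

5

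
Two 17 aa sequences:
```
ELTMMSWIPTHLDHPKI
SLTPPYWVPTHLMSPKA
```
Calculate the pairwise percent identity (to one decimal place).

Mismatches at positions 1, 4, 5, 6, 8, 13, 14, 17 (1-based): 8 of 17.
Identical positions: 9/17 = 52.94% → 52.9%.

52.9%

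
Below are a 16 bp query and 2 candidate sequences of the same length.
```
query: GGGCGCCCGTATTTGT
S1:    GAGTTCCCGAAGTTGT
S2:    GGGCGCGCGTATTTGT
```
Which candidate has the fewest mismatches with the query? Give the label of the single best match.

Hamming distances to query — S1: 5; S2: 1.
Smallest is S2 with 1 mismatch.

S2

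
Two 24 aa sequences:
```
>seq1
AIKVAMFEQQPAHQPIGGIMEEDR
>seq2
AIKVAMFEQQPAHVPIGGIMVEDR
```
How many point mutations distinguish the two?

2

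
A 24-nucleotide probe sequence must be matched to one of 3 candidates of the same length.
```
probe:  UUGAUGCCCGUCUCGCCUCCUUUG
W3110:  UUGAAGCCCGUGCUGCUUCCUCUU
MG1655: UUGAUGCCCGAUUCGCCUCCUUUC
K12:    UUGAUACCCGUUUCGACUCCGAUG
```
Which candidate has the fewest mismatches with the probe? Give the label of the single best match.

MG1655

W3110 differs at 7 positions; MG1655 differs at 3 positions; K12 differs at 5 positions. The closest is MG1655.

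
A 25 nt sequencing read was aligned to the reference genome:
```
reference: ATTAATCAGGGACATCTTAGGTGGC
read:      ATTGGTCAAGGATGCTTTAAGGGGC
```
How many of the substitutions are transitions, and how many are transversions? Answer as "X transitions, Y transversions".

Transitions (purine↔purine or pyrimidine↔pyrimidine): 4 A→G, 5 A→G, 9 G→A, 13 C→T, 14 A→G, 15 T→C, 16 C→T, 20 G→A.
Transversions (purine↔pyrimidine): 22 T→G.

8 transitions, 1 transversion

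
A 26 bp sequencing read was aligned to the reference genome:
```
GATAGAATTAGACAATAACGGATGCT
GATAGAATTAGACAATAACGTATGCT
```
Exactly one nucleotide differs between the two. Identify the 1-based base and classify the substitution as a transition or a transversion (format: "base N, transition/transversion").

base 21, transversion

Base 21 changes G→T. G is a purine and T is a pyrimidine, so this is a transversion.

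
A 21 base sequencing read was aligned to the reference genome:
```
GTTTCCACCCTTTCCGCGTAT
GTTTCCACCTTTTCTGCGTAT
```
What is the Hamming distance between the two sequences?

Mismatches (1-based): position 10: C→T; position 15: C→T.

2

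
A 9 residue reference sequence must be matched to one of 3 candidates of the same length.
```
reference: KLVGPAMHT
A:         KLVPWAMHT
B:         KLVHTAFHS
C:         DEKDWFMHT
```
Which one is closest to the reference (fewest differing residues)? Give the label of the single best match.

A

A differs at 2 residues; B differs at 4 residues; C differs at 6 residues. The closest is A.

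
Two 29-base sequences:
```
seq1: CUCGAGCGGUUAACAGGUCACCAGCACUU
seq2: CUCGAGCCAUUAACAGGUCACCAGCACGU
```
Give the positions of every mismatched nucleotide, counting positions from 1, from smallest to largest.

8, 9, 28

Scanning 1-based: 8: G/C; 9: G/A; 28: U/G.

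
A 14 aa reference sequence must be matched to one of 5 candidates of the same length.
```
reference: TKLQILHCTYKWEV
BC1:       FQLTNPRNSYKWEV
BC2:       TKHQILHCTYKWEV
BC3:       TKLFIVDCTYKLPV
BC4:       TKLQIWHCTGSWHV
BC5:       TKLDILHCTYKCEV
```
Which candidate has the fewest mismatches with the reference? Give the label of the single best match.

Hamming distances to reference — BC1: 8; BC2: 1; BC3: 5; BC4: 4; BC5: 2.
Smallest is BC2 with 1 mismatch.

BC2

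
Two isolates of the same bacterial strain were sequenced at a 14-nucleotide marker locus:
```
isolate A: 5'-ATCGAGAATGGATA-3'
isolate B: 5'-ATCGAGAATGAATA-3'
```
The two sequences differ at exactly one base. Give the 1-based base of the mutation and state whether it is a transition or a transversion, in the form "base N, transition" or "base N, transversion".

The sequences differ only at base 11: G→A (purine→purine), a transition.

base 11, transition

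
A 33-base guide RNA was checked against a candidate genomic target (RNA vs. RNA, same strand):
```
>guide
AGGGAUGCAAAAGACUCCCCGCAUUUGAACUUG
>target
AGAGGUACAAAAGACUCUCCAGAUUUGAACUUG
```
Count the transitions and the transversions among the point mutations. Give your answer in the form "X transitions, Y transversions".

Transitions (purine↔purine or pyrimidine↔pyrimidine): 3 G→A, 5 A→G, 7 G→A, 18 C→U, 21 G→A.
Transversions (purine↔pyrimidine): 22 C→G.

5 transitions, 1 transversion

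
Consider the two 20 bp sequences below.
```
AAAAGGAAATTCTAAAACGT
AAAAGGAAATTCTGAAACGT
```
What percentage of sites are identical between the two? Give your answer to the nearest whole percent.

95%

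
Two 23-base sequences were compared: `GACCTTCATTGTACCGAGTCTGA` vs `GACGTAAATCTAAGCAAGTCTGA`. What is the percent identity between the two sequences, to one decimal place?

65.2%

Mismatches at positions 4, 6, 7, 10, 11, 12, 14, 16 (1-based): 8 of 23.
Identical positions: 15/23 = 65.22% → 65.2%.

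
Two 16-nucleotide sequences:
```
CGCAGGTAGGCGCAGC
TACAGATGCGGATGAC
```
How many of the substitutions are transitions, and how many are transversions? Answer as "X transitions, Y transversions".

8 transitions, 2 transversions

Mismatches (1-based):
site 1: C→T (pyrimidine→pyrimidine, transition)
site 2: G→A (purine→purine, transition)
site 6: G→A (purine→purine, transition)
site 8: A→G (purine→purine, transition)
site 9: G→C (purine→pyrimidine, transversion)
site 11: C→G (pyrimidine→purine, transversion)
site 12: G→A (purine→purine, transition)
site 13: C→T (pyrimidine→pyrimidine, transition)
site 14: A→G (purine→purine, transition)
site 15: G→A (purine→purine, transition)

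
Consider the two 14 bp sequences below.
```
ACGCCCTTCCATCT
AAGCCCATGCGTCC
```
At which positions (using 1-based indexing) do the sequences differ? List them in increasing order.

Scanning 1-based: 2: C/A; 7: T/A; 9: C/G; 11: A/G; 14: T/C.

2, 7, 9, 11, 14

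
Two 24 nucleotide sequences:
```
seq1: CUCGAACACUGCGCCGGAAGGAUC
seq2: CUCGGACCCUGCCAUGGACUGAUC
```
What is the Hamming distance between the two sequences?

The sequences differ at bases 5, 8, 13, 14, 15, 19, 20 (1-based) — 7 in total.

7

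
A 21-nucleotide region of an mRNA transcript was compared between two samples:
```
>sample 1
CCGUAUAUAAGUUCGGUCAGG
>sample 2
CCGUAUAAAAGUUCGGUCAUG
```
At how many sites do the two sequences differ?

2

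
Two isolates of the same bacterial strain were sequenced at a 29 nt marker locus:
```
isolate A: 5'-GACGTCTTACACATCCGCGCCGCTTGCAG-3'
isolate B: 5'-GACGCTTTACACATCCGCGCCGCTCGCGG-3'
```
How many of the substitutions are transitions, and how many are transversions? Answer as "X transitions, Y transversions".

4 transitions, 0 transversions

Transitions (purine↔purine or pyrimidine↔pyrimidine): 5 T→C, 6 C→T, 25 T→C, 28 A→G.
Transversions (purine↔pyrimidine): none.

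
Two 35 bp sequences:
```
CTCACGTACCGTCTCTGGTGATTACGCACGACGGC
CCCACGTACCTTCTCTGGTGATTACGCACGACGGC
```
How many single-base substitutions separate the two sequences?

2

The sequences differ at sites 2, 11 (1-based) — 2 in total.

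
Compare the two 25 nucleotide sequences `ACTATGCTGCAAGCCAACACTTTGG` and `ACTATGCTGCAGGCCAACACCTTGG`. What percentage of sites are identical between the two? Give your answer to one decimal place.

2 positions differ (12, 21), so 23 of 25 match: 23/25 = 92%.

92.0%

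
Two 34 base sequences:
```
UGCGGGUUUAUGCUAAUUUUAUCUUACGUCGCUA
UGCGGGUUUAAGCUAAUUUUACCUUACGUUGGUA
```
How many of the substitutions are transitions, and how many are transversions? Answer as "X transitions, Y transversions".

Transitions (purine↔purine or pyrimidine↔pyrimidine): 22 U→C, 30 C→U.
Transversions (purine↔pyrimidine): 11 U→A, 32 C→G.

2 transitions, 2 transversions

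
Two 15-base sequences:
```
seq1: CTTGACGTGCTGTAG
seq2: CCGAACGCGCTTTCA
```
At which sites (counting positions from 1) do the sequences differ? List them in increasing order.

Scanning 1-based: 2: T/C; 3: T/G; 4: G/A; 8: T/C; 12: G/T; 14: A/C; 15: G/A.

2, 3, 4, 8, 12, 14, 15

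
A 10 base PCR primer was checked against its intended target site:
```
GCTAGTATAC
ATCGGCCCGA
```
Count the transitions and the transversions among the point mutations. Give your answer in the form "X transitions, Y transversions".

7 transitions, 2 transversions

Transitions (purine↔purine or pyrimidine↔pyrimidine): 1 G→A, 2 C→T, 3 T→C, 4 A→G, 6 T→C, 8 T→C, 9 A→G.
Transversions (purine↔pyrimidine): 7 A→C, 10 C→A.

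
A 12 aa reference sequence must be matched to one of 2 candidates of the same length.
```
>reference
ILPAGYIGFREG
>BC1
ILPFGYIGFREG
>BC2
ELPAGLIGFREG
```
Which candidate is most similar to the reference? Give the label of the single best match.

BC1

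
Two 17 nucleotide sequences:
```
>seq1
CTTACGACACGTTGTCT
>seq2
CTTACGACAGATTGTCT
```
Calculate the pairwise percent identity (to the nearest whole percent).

88%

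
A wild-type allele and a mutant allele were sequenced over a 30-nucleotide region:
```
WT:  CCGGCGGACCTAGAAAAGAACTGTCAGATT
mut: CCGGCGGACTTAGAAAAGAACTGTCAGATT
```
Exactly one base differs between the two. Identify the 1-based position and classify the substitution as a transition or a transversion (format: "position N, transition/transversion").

The sequences differ only at position 10: C→T (pyrimidine→pyrimidine), a transition.

position 10, transition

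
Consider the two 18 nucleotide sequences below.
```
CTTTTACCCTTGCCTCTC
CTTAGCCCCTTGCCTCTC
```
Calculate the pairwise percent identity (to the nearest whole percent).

83%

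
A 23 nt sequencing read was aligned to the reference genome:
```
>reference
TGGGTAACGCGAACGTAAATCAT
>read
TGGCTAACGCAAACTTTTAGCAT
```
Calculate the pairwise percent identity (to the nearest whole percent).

74%

Mismatches at positions 4, 11, 15, 17, 18, 20 (1-based): 6 of 23.
Identical positions: 17/23 = 73.91% → 74%.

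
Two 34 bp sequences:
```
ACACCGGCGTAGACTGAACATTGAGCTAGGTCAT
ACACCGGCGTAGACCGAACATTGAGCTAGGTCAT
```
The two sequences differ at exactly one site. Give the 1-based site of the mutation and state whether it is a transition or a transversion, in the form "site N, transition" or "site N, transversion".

The sequences differ only at site 15: T→C (pyrimidine→pyrimidine), a transition.

site 15, transition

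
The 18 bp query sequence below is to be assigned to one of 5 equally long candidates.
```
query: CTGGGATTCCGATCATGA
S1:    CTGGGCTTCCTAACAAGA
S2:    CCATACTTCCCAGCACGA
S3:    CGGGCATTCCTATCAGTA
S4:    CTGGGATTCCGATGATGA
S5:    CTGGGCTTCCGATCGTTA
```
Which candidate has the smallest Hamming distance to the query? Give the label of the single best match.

S4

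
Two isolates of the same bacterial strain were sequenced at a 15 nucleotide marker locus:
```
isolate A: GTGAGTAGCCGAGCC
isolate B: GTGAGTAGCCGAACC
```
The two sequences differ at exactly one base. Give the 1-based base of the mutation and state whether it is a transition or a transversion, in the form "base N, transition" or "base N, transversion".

Base 13 changes G→A. G is a purine and A is a purine, so this is a transition.

base 13, transition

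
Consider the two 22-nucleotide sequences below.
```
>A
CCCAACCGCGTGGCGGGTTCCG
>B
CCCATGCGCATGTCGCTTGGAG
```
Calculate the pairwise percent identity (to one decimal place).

59.1%

Mismatches at positions 5, 6, 10, 13, 16, 17, 19, 20, 21 (1-based): 9 of 22.
Identical positions: 13/22 = 59.09% → 59.1%.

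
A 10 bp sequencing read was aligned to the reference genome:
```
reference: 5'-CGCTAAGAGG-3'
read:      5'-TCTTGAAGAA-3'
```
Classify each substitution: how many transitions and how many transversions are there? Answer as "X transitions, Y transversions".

Transitions (purine↔purine or pyrimidine↔pyrimidine): 1 C→T, 3 C→T, 5 A→G, 7 G→A, 8 A→G, 9 G→A, 10 G→A.
Transversions (purine↔pyrimidine): 2 G→C.

7 transitions, 1 transversion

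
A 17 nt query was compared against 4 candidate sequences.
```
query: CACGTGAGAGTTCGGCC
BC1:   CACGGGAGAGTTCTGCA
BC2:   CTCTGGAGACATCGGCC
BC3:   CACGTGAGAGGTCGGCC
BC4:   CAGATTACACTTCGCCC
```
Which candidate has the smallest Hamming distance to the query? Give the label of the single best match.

BC3

BC1 differs at 3 positions; BC2 differs at 5 positions; BC3 differs at 1 position; BC4 differs at 6 positions. The closest is BC3.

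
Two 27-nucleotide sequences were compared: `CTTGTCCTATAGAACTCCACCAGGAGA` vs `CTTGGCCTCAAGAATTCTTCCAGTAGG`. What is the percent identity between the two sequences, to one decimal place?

Mismatches at positions 5, 9, 10, 15, 18, 19, 24, 27 (1-based): 8 of 27.
Identical positions: 19/27 = 70.37% → 70.4%.

70.4%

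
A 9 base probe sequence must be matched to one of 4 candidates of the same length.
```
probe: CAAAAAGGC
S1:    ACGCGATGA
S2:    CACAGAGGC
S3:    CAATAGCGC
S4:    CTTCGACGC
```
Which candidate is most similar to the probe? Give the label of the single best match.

S1 differs at 7 sites; S2 differs at 2 sites; S3 differs at 3 sites; S4 differs at 5 sites. The closest is S2.

S2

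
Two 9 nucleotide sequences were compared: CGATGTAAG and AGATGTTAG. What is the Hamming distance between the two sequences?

Mismatches (1-based): site 1: C→A; site 7: A→T.

2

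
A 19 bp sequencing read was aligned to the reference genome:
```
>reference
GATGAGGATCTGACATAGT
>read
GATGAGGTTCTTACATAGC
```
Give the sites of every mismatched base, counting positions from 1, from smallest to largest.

8, 12, 19

Differences at site 8 (A→T), site 12 (G→T), site 19 (T→C).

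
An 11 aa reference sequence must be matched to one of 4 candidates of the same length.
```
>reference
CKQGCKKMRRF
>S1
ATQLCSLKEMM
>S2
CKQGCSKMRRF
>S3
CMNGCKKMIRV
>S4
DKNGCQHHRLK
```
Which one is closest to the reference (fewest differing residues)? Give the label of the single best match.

S2

S1 differs at 9 residues; S2 differs at 1 residue; S3 differs at 4 residues; S4 differs at 7 residues. The closest is S2.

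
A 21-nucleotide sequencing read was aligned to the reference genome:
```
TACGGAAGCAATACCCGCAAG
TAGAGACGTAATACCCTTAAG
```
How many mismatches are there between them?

6

Comparing position by position, 6 sites differ: 3 (C/G), 4 (G/A), 7 (A/C), 9 (C/T), 17 (G/T), 18 (C/T).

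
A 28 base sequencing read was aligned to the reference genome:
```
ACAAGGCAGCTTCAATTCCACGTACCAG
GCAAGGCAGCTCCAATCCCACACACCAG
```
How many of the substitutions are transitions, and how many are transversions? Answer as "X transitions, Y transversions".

5 transitions, 0 transversions

Mismatches (1-based):
base 1: A→G (purine→purine, transition)
base 12: T→C (pyrimidine→pyrimidine, transition)
base 17: T→C (pyrimidine→pyrimidine, transition)
base 22: G→A (purine→purine, transition)
base 23: T→C (pyrimidine→pyrimidine, transition)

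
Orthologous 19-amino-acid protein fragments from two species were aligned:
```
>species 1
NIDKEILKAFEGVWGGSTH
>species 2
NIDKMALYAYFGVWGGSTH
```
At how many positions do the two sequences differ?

5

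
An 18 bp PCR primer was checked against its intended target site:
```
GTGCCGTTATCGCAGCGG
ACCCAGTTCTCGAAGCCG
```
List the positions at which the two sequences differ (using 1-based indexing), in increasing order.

Differences at position 1 (G→A), position 2 (T→C), position 3 (G→C), position 5 (C→A), position 9 (A→C), position 13 (C→A), position 17 (G→C).

1, 2, 3, 5, 9, 13, 17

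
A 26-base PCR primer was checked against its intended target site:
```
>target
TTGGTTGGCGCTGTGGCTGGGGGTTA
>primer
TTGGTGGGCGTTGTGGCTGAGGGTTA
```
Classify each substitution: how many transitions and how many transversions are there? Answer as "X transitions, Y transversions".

2 transitions, 1 transversion

Transitions (purine↔purine or pyrimidine↔pyrimidine): 11 C→T, 20 G→A.
Transversions (purine↔pyrimidine): 6 T→G.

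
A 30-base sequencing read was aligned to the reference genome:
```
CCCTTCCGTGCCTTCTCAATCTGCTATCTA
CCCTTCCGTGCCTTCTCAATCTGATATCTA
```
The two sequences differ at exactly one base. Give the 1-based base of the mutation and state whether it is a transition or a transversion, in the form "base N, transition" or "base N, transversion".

The sequences differ only at base 24: C→A (pyrimidine→purine), a transversion.

base 24, transversion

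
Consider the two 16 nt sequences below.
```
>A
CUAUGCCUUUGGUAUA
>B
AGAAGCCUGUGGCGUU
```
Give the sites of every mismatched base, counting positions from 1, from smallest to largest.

Differences at site 1 (C→A), site 2 (U→G), site 4 (U→A), site 9 (U→G), site 13 (U→C), site 14 (A→G), site 16 (A→U).

1, 2, 4, 9, 13, 14, 16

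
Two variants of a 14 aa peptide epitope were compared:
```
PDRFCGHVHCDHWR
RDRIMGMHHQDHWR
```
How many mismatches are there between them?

6

Mismatches (1-based): position 1: P→R; position 4: F→I; position 5: C→M; position 7: H→M; position 8: V→H; position 10: C→Q.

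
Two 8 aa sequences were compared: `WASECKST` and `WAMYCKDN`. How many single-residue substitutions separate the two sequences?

The sequences differ at residues 3, 4, 7, 8 (1-based) — 4 in total.

4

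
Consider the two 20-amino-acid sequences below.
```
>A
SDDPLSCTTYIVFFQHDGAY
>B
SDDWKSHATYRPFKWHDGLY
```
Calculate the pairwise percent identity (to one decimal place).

55.0%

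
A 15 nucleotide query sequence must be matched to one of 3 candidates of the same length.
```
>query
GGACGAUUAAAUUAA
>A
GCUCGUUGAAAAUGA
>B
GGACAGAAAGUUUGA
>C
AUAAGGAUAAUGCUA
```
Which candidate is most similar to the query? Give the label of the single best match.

Hamming distances to query — A: 6; B: 7; C: 9.
Smallest is A with 6 mismatches.

A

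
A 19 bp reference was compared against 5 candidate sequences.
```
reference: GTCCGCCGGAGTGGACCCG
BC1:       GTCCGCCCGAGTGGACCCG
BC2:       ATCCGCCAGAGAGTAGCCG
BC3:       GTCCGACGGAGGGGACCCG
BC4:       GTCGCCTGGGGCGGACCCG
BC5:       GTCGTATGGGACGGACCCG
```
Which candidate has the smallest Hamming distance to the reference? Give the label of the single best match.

BC1 differs at 1 site; BC2 differs at 5 sites; BC3 differs at 2 sites; BC4 differs at 5 sites; BC5 differs at 7 sites. The closest is BC1.

BC1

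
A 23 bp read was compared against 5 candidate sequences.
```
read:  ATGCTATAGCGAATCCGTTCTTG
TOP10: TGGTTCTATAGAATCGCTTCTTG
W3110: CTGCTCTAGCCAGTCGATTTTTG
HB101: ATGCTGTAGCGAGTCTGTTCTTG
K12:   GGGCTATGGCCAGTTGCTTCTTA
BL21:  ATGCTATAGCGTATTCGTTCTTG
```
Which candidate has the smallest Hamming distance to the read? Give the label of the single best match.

BL21

Hamming distances to read — TOP10: 8; W3110: 7; HB101: 3; K12: 9; BL21: 2.
Smallest is BL21 with 2 mismatches.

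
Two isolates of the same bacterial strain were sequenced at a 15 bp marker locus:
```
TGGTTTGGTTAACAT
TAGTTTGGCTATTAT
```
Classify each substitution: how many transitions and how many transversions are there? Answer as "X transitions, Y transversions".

Transitions (purine↔purine or pyrimidine↔pyrimidine): 2 G→A, 9 T→C, 13 C→T.
Transversions (purine↔pyrimidine): 12 A→T.

3 transitions, 1 transversion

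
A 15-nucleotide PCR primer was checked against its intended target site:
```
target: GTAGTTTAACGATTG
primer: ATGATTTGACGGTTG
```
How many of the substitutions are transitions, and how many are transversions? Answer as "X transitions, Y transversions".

5 transitions, 0 transversions

Transitions (purine↔purine or pyrimidine↔pyrimidine): 1 G→A, 3 A→G, 4 G→A, 8 A→G, 12 A→G.
Transversions (purine↔pyrimidine): none.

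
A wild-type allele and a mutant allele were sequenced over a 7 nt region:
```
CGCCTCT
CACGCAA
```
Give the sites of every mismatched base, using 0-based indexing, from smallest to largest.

1, 3, 4, 5, 6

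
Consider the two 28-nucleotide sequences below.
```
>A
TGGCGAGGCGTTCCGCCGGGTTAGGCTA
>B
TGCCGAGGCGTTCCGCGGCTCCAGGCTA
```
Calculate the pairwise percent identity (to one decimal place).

78.6%

6 positions differ (3, 17, 19, 20, 21, 22), so 22 of 28 match: 22/28 = 78.57%.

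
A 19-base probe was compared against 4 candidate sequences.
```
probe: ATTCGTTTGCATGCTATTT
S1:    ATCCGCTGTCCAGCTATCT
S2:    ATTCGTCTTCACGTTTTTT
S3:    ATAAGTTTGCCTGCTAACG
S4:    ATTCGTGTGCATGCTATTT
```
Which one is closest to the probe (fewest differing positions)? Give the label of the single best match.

S4

S1 differs at 7 positions; S2 differs at 5 positions; S3 differs at 6 positions; S4 differs at 1 position. The closest is S4.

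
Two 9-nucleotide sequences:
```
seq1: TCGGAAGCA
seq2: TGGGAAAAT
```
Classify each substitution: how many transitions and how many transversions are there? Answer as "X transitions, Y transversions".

1 transition, 3 transversions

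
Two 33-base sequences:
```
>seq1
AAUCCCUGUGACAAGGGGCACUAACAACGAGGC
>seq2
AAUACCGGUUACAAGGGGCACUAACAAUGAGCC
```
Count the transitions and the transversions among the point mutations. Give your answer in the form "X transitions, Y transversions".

Transitions (purine↔purine or pyrimidine↔pyrimidine): 28 C→U.
Transversions (purine↔pyrimidine): 4 C→A, 7 U→G, 10 G→U, 32 G→C.

1 transition, 4 transversions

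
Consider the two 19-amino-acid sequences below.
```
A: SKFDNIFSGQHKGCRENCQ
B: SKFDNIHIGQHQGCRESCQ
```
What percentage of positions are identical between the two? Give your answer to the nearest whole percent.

4 positions differ (7, 8, 12, 17), so 15 of 19 match: 15/19 = 78.95%.

79%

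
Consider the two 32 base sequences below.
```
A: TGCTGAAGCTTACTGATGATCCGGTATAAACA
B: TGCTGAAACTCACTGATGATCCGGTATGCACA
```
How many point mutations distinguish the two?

4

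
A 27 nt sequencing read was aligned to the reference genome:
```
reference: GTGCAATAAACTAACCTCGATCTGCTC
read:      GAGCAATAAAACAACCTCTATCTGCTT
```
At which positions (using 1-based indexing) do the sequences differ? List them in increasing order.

Scanning 1-based: 2: T/A; 11: C/A; 12: T/C; 19: G/T; 27: C/T.

2, 11, 12, 19, 27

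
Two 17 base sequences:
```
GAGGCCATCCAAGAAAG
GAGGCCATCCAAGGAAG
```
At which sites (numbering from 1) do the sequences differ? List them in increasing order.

14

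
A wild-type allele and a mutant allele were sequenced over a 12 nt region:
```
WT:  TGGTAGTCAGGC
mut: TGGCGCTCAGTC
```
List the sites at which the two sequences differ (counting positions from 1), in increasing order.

Differences at site 4 (T→C), site 5 (A→G), site 6 (G→C), site 11 (G→T).

4, 5, 6, 11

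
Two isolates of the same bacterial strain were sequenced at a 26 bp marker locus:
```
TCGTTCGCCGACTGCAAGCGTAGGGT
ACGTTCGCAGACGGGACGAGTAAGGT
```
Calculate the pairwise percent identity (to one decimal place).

Mismatches at positions 1, 9, 13, 15, 17, 19, 23 (1-based): 7 of 26.
Identical positions: 19/26 = 73.08% → 73.1%.

73.1%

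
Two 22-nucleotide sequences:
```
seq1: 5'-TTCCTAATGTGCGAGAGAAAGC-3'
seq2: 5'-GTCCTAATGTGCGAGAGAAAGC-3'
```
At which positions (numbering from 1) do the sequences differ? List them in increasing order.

1

Differences at position 1 (T→G).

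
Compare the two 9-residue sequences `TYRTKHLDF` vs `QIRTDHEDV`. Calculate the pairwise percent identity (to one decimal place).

44.4%

Mismatches at positions 1, 2, 5, 7, 9 (1-based): 5 of 9.
Identical positions: 4/9 = 44.44% → 44.4%.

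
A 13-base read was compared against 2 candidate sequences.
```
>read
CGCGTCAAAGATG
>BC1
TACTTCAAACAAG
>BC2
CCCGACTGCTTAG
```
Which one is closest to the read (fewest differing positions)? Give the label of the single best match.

BC1 differs at 5 positions; BC2 differs at 8 positions. The closest is BC1.

BC1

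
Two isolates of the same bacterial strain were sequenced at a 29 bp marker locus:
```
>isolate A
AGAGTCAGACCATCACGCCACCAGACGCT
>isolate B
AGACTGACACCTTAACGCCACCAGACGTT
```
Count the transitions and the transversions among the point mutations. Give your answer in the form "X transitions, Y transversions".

Mismatches (1-based):
base 4: G→C (purine→pyrimidine, transversion)
base 6: C→G (pyrimidine→purine, transversion)
base 8: G→C (purine→pyrimidine, transversion)
base 12: A→T (purine→pyrimidine, transversion)
base 14: C→A (pyrimidine→purine, transversion)
base 28: C→T (pyrimidine→pyrimidine, transition)

1 transition, 5 transversions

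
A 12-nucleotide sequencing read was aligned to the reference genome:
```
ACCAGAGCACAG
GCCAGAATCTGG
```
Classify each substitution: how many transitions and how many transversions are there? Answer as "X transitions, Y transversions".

Mismatches (1-based):
base 1: A→G (purine→purine, transition)
base 7: G→A (purine→purine, transition)
base 8: C→T (pyrimidine→pyrimidine, transition)
base 9: A→C (purine→pyrimidine, transversion)
base 10: C→T (pyrimidine→pyrimidine, transition)
base 11: A→G (purine→purine, transition)

5 transitions, 1 transversion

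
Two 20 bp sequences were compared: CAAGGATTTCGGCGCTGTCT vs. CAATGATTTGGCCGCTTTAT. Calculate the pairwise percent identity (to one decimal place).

Mismatches at positions 4, 10, 12, 17, 19 (1-based): 5 of 20.
Identical positions: 15/20 = 75% → 75.0%.

75.0%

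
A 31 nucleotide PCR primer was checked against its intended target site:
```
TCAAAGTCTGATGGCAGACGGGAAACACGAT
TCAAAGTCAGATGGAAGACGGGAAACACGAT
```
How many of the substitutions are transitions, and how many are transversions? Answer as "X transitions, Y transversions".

0 transitions, 2 transversions

Transitions (purine↔purine or pyrimidine↔pyrimidine): none.
Transversions (purine↔pyrimidine): 9 T→A, 15 C→A.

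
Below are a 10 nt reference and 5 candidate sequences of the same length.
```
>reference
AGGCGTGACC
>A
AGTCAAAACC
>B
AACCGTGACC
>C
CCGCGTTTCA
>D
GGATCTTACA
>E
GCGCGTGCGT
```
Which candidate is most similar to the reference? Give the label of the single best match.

B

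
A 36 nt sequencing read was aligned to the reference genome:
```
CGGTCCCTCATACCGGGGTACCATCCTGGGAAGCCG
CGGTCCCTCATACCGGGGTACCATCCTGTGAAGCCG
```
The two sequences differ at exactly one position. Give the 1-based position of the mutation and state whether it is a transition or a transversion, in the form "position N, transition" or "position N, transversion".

The sequences differ only at position 29: G→T (purine→pyrimidine), a transversion.

position 29, transversion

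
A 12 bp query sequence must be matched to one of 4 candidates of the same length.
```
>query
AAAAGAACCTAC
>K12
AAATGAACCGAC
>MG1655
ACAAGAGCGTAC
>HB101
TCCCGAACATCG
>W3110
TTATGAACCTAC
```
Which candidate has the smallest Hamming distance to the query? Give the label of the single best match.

Hamming distances to query — K12: 2; MG1655: 3; HB101: 7; W3110: 3.
Smallest is K12 with 2 mismatches.

K12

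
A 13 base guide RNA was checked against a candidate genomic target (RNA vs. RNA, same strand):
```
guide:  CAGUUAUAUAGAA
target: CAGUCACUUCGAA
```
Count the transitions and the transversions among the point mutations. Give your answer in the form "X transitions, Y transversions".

Transitions (purine↔purine or pyrimidine↔pyrimidine): 5 U→C, 7 U→C.
Transversions (purine↔pyrimidine): 8 A→U, 10 A→C.

2 transitions, 2 transversions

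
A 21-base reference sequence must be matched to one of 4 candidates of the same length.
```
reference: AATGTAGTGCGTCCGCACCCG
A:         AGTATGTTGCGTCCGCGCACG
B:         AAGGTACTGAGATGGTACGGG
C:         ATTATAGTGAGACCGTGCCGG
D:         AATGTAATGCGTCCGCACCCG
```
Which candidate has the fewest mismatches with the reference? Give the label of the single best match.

A differs at 6 sites; B differs at 9 sites; C differs at 7 sites; D differs at 1 site. The closest is D.

D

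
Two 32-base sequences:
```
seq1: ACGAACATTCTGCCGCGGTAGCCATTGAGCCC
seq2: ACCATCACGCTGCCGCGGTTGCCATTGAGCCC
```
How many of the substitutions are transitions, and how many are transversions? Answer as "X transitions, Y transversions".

1 transition, 4 transversions

Transitions (purine↔purine or pyrimidine↔pyrimidine): 8 T→C.
Transversions (purine↔pyrimidine): 3 G→C, 5 A→T, 9 T→G, 20 A→T.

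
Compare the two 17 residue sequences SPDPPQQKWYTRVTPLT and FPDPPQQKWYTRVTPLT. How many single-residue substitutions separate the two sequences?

1

Comparing position by position, 1 residue differs: 1 (S/F).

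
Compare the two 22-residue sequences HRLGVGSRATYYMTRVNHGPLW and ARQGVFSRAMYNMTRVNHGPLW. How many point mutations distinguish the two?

Mismatches (1-based): position 1: H→A; position 3: L→Q; position 6: G→F; position 10: T→M; position 12: Y→N.

5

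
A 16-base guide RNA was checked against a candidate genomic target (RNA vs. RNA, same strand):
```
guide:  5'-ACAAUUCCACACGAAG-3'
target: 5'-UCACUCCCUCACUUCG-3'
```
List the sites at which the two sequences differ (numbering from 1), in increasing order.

1, 4, 6, 9, 13, 14, 15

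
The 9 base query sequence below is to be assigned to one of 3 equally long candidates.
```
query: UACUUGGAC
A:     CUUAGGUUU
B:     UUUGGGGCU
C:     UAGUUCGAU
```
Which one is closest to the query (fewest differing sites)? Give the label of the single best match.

C

Hamming distances to query — A: 8; B: 6; C: 3.
Smallest is C with 3 mismatches.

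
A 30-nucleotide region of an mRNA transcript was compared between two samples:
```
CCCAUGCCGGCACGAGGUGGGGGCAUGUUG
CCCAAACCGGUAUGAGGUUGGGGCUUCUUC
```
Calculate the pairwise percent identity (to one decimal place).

73.3%

8 positions differ (5, 6, 11, 13, 19, 25, 27, 30), so 22 of 30 match: 22/30 = 73.33%.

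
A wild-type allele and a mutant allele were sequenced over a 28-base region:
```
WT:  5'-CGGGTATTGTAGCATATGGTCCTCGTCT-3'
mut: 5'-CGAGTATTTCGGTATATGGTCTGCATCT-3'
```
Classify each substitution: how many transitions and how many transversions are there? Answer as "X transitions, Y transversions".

Mismatches (1-based):
position 3: G→A (purine→purine, transition)
position 9: G→T (purine→pyrimidine, transversion)
position 10: T→C (pyrimidine→pyrimidine, transition)
position 11: A→G (purine→purine, transition)
position 13: C→T (pyrimidine→pyrimidine, transition)
position 22: C→T (pyrimidine→pyrimidine, transition)
position 23: T→G (pyrimidine→purine, transversion)
position 25: G→A (purine→purine, transition)

6 transitions, 2 transversions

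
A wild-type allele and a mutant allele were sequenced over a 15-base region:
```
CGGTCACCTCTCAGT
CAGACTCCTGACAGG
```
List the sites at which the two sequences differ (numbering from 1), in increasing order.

Differences at site 2 (G→A), site 4 (T→A), site 6 (A→T), site 10 (C→G), site 11 (T→A), site 15 (T→G).

2, 4, 6, 10, 11, 15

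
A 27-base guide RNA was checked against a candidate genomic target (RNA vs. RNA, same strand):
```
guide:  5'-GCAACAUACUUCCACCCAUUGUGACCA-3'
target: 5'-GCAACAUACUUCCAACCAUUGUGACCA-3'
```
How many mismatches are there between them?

Comparing position by position, 1 position differs: 15 (C/A).

1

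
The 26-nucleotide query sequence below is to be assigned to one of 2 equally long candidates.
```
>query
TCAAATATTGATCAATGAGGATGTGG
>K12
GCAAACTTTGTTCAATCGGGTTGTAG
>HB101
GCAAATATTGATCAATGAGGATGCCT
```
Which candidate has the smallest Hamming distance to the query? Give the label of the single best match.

HB101

K12 differs at 8 sites; HB101 differs at 4 sites. The closest is HB101.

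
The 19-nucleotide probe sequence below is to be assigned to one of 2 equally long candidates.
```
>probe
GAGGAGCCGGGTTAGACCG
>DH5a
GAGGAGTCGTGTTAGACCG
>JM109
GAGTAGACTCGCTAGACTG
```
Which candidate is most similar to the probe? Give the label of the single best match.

DH5a

DH5a differs at 2 positions; JM109 differs at 6 positions. The closest is DH5a.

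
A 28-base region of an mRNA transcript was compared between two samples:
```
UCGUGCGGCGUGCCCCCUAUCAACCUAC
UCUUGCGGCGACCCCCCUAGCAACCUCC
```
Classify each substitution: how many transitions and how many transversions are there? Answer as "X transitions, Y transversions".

0 transitions, 5 transversions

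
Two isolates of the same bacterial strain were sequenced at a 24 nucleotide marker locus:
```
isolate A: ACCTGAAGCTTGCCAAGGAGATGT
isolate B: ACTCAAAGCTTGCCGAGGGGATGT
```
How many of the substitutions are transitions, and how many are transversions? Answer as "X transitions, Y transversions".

5 transitions, 0 transversions

Mismatches (1-based):
site 3: C→T (pyrimidine→pyrimidine, transition)
site 4: T→C (pyrimidine→pyrimidine, transition)
site 5: G→A (purine→purine, transition)
site 15: A→G (purine→purine, transition)
site 19: A→G (purine→purine, transition)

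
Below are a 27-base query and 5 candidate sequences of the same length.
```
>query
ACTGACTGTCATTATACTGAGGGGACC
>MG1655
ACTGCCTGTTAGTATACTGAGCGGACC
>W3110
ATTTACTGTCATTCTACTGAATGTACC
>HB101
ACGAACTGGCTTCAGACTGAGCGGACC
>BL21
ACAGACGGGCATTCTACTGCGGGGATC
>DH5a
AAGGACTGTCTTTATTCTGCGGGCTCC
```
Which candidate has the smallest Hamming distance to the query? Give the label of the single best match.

MG1655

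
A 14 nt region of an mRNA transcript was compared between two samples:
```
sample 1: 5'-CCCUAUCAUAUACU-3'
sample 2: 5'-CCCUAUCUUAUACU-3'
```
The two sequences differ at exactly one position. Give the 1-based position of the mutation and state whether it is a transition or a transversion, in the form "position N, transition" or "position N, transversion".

Position 8 changes A→U. A is a purine and U is a pyrimidine, so this is a transversion.

position 8, transversion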